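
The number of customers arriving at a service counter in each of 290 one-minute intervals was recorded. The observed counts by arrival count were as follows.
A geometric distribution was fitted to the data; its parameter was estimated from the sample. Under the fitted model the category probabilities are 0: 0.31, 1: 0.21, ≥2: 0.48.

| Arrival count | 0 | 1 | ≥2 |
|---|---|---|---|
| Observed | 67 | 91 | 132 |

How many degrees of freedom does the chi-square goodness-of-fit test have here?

1

There are k = 3 categories and 1 parameter estimated from the data, so df = 3 − 1 − 1 = 1.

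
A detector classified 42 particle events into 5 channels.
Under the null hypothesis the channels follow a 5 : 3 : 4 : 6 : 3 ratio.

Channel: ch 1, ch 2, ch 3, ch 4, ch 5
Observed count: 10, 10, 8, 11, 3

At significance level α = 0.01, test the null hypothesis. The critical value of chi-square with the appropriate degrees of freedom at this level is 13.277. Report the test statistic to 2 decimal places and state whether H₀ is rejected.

Ratio total = 21. Expected counts: 42×5/21 = 10, 42×3/21 = 6, 42×4/21 = 8, 42×6/21 = 12, 42×3/21 = 6.
cat         O        E   (O−E)²/E
ch 1       10       10      0.000
ch 2       10        6      2.667
ch 3        8        8      0.000
ch 4       11       12      0.083
ch 5        3        6      1.500
Sum = 4.25
df = 4. Since 4.25 < 13.277, we do not reject H₀.

4.25; do not reject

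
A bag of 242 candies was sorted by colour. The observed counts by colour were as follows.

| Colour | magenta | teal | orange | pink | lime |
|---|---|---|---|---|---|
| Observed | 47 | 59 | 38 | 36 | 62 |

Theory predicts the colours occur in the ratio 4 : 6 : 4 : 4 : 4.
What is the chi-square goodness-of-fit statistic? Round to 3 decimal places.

10.583

Ratio total = 22. Expected counts: 242×4/22 = 44, 242×6/22 = 66, 242×4/22 = 44, 242×4/22 = 44, 242×4/22 = 44.
cat          O        E   (O−E)²/E
magenta     47       44     0.2045
teal        59       66     0.7424
orange      38       44     0.8182
pink        36       44     1.4545
lime        62       44     7.3636
Sum = 10.583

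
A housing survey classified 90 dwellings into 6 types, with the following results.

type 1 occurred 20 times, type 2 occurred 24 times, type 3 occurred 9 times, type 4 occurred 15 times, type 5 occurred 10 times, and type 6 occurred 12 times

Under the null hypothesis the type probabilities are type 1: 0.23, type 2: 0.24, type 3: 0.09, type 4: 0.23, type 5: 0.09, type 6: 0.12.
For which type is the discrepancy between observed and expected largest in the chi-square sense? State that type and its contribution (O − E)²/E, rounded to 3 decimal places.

Expected counts E_i = n·p_i: 90×0.23 = 20.7, 90×0.24 = 21.6, 90×0.09 = 8.1, 90×0.23 = 20.7, 90×0.09 = 8.1, 90×0.12 = 10.8.
χ² = (20−20.7)²/20.7 + (24−21.6)²/21.6 + (9−8.1)²/8.1 + (15−20.7)²/20.7 + (10−8.1)²/8.1 + (12−10.8)²/10.8
   = 0.0237 + 0.2667 + 0.1000 + 1.5696 + 0.4457 + 0.1333
The largest term is for type 4: 1.570.

type 4, 1.570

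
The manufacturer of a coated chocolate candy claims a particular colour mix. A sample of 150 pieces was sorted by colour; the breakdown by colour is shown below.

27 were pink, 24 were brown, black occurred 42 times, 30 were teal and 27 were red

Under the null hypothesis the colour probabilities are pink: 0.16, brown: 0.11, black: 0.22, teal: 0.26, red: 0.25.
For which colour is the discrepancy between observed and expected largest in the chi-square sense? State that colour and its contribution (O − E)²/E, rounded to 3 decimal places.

Expected counts E_i = n·p_i: 150×0.16 = 24, 150×0.11 = 16.5, 150×0.22 = 33, 150×0.26 = 39, 150×0.25 = 37.5.
pink: (27 − 24)²/24 = 9/24 = 0.3750
brown: (24 − 16.5)²/16.5 = 56.25/16.5 = 3.4091
black: (42 − 33)²/33 = 81/33 = 2.4545
teal: (30 − 39)²/39 = 81/39 = 2.0769
red: (27 − 37.5)²/37.5 = 110.25/37.5 = 2.9400
The largest term is for brown: 3.409.

brown, 3.409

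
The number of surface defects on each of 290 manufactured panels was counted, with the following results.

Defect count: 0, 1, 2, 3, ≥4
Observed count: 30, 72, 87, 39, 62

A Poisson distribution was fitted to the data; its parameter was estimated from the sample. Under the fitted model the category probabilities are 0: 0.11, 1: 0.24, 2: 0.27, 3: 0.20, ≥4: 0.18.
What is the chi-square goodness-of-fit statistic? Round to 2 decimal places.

Expected counts E_i = n·p_i: 290×0.11 = 31.9, 290×0.24 = 69.6, 290×0.27 = 78.3, 290×0.20 = 58, 290×0.18 = 52.2.
χ² = (30−31.9)²/31.9 + (72−69.6)²/69.6 + (87−78.3)²/78.3 + (39−58)²/58 + (62−52.2)²/52.2
   = 0.113 + 0.083 + 0.967 + 6.224 + 1.840
Sum = 9.23

9.23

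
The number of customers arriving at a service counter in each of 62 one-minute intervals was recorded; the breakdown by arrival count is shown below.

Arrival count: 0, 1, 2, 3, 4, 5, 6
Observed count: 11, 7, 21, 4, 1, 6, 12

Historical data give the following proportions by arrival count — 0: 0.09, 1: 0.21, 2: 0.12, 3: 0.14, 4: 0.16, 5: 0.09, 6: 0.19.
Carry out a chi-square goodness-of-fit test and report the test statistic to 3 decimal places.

Expected counts E_i = n·p_i: 62×0.09 = 5.58, 62×0.21 = 13.02, 62×0.12 = 7.44, 62×0.14 = 8.68, 62×0.16 = 9.92, 62×0.09 = 5.58, 62×0.19 = 11.78.
0: (11 − 5.58)²/5.58 = 29.3764/5.58 = 5.2646
1: (7 − 13.02)²/13.02 = 36.2404/13.02 = 2.7834
2: (21 − 7.44)²/7.44 = 183.8736/7.44 = 24.7142
3: (4 − 8.68)²/8.68 = 21.9024/8.68 = 2.5233
4: (1 − 9.92)²/9.92 = 79.5664/9.92 = 8.0208
5: (6 − 5.58)²/5.58 = 0.1764/5.58 = 0.0316
6: (12 − 11.78)²/11.78 = 0.0484/11.78 = 0.0041
Sum = 43.342

43.342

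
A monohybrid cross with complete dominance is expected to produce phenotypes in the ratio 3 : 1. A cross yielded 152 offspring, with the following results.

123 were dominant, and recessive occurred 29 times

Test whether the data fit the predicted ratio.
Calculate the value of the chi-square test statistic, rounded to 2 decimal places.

2.84

Ratio total = 4. Expected counts: 152×3/4 = 114, 152×1/4 = 38.
cat            O        E   (O−E)²/E
dominant     123      114      0.711
recessive     29       38      2.132
Sum = 2.84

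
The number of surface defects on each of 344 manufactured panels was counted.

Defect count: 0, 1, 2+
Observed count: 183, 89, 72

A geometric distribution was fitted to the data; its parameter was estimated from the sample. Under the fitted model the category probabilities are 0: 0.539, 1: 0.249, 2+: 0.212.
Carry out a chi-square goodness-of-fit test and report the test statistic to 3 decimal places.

Expected counts E_i = n·p_i: 344×0.539 = 185.416, 344×0.249 = 85.656, 344×0.212 = 72.928.
cat         O        E   (O−E)²/E
0         183  185.416     0.0315
1          89   85.656     0.1305
2+         72   72.928     0.0118
Sum = 0.174

0.174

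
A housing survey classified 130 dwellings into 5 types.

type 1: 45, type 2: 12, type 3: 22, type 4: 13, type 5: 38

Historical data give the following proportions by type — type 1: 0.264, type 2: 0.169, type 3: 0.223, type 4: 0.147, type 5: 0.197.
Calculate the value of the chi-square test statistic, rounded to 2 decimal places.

17.48

Expected counts E_i = n·p_i: 130×0.264 = 34.32, 130×0.169 = 21.97, 130×0.223 = 28.99, 130×0.147 = 19.11, 130×0.197 = 25.61.
cat         O        E   (O−E)²/E
type 1     45    34.32      3.323
type 2     12    21.97      4.524
type 3     22    28.99      1.685
type 4     13    19.11      1.954
type 5     38    25.61      5.994
Sum = 17.48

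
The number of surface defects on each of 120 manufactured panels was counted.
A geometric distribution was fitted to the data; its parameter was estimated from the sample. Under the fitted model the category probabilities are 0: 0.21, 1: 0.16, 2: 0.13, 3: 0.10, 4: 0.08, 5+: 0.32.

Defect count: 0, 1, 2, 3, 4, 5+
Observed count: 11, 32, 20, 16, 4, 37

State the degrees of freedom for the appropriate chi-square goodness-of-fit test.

4

There are k = 6 categories and 1 parameter estimated from the data, so df = 6 − 1 − 1 = 4.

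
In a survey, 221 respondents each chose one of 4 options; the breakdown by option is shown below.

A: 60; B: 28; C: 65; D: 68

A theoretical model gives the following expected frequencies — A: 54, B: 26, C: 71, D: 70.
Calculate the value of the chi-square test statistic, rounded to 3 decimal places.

1.385

A: (60 − 54)²/54 = 36/54 = 0.6667
B: (28 − 26)²/26 = 4/26 = 0.1538
C: (65 − 71)²/71 = 36/71 = 0.5070
D: (68 − 70)²/70 = 4/70 = 0.0571
Sum = 1.385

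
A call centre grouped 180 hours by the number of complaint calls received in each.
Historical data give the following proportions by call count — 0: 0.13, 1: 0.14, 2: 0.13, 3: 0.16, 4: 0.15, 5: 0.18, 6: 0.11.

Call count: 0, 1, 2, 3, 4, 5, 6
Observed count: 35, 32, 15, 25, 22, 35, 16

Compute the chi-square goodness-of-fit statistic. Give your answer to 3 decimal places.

Expected counts E_i = n·p_i: 180×0.13 = 23.4, 180×0.14 = 25.2, 180×0.13 = 23.4, 180×0.16 = 28.8, 180×0.15 = 27, 180×0.18 = 32.4, 180×0.11 = 19.8.
cat         O        E   (O−E)²/E
0          35     23.4     5.7504
1          32     25.2     1.8349
2          15     23.4     3.0154
3          25     28.8     0.5014
4          22       27     0.9259
5          35     32.4     0.2086
6          16     19.8     0.7293
Sum = 12.966

12.966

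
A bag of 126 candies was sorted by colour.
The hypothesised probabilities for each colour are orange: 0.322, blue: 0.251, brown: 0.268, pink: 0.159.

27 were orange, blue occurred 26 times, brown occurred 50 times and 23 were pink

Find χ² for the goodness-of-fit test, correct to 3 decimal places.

Expected counts E_i = n·p_i: 126×0.322 = 40.572, 126×0.251 = 31.626, 126×0.268 = 33.768, 126×0.159 = 20.034.
cat         O        E   (O−E)²/E
orange     27   40.572     4.5401
blue       26   31.626     1.0008
brown      50   33.768     7.8026
pink       23   20.034     0.4391
Sum = 13.783

13.783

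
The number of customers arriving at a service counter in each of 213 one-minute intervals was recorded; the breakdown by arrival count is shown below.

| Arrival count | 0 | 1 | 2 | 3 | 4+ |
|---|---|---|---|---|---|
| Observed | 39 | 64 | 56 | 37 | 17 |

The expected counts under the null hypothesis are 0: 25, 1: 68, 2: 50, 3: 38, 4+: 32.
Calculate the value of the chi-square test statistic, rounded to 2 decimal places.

15.85

0: (39 − 25)²/25 = 196/25 = 7.840
1: (64 − 68)²/68 = 16/68 = 0.235
2: (56 − 50)²/50 = 36/50 = 0.720
3: (37 − 38)²/38 = 1/38 = 0.026
4+: (17 − 32)²/32 = 225/32 = 7.031
Sum = 15.85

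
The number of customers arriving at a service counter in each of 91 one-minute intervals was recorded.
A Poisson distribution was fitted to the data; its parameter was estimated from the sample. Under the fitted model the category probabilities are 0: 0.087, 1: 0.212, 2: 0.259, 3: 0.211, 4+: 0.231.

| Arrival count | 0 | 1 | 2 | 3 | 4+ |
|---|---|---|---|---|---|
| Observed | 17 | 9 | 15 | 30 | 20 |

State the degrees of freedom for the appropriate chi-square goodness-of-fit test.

There are k = 5 categories and 1 parameter estimated from the data, so df = 5 − 1 − 1 = 3.

3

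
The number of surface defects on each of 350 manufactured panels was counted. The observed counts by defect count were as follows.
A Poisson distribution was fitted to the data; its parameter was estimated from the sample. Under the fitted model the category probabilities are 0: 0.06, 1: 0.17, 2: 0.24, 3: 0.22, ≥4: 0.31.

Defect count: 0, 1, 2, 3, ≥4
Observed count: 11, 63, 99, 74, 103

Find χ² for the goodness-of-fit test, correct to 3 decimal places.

Expected counts E_i = n·p_i: 350×0.06 = 21, 350×0.17 = 59.5, 350×0.24 = 84, 350×0.22 = 77, 350×0.31 = 108.5.
0: (11 − 21)²/21 = 100/21 = 4.7619
1: (63 − 59.5)²/59.5 = 12.25/59.5 = 0.2059
2: (99 − 84)²/84 = 225/84 = 2.6786
3: (74 − 77)²/77 = 9/77 = 0.1169
≥4: (103 − 108.5)²/108.5 = 30.25/108.5 = 0.2788
Sum = 8.042

8.042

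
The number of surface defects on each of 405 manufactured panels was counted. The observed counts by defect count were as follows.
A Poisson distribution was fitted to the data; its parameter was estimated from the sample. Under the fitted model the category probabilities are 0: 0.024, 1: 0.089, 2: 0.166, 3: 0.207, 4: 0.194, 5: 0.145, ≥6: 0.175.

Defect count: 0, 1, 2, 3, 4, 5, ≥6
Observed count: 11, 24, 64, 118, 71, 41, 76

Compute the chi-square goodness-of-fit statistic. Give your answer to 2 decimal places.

Expected counts E_i = n·p_i: 405×0.024 = 9.72, 405×0.089 = 36.045, 405×0.166 = 67.23, 405×0.207 = 83.835, 405×0.194 = 78.57, 405×0.145 = 58.725, 405×0.175 = 70.875.
cat         O        E   (O−E)²/E
0          11     9.72      0.169
1          24   36.045      4.025
2          64    67.23      0.155
3         118   83.835     13.923
4          71    78.57      0.729
5          41   58.725      5.350
≥6         76   70.875      0.371
Sum = 24.72

24.72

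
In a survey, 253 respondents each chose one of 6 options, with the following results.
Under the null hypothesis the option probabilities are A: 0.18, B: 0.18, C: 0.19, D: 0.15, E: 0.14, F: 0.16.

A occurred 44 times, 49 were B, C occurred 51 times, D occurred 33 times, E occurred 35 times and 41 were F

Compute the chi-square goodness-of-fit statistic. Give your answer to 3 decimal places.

1.151

Expected counts E_i = n·p_i: 253×0.18 = 45.54, 253×0.18 = 45.54, 253×0.19 = 48.07, 253×0.15 = 37.95, 253×0.14 = 35.42, 253×0.16 = 40.48.
χ² = (44−45.54)²/45.54 + (49−45.54)²/45.54 + (51−48.07)²/48.07 + (33−37.95)²/37.95 + (35−35.42)²/35.42 + (41−40.48)²/40.48
   = 0.0521 + 0.2629 + 0.1786 + 0.6457 + 0.0050 + 0.0067
Sum = 1.151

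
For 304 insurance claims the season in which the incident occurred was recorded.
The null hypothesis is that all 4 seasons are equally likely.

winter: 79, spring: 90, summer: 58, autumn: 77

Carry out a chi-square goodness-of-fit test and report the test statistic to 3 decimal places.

6.974

Under H₀ each category has probability 1/4, so each expected count is 304/4 = 76.
winter: (79 − 76)²/76 = 9/76 = 0.1184
spring: (90 − 76)²/76 = 196/76 = 2.5789
summer: (58 − 76)²/76 = 324/76 = 4.2632
autumn: (77 − 76)²/76 = 1/76 = 0.0132
Sum = 6.974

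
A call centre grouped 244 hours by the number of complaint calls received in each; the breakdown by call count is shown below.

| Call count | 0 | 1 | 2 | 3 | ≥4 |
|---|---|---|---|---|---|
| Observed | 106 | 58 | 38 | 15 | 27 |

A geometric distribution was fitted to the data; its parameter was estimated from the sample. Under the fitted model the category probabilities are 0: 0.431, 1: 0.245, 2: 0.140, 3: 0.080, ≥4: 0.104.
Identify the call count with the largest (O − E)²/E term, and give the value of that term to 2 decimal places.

3, 1.05

Expected counts E_i = n·p_i: 244×0.431 = 105.164, 244×0.245 = 59.78, 244×0.140 = 34.16, 244×0.080 = 19.52, 244×0.104 = 25.376.
χ² = (106−105.164)²/105.164 + (58−59.78)²/59.78 + (38−34.16)²/34.16 + (15−19.52)²/19.52 + (27−25.376)²/25.376
   = 0.007 + 0.053 + 0.432 + 1.047 + 0.104
The largest term is for 3: 1.05.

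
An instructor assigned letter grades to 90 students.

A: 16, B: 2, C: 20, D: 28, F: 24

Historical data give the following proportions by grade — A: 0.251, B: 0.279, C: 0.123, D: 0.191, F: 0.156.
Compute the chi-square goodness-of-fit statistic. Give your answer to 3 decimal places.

44.259

Expected counts E_i = n·p_i: 90×0.251 = 22.59, 90×0.279 = 25.11, 90×0.123 = 11.07, 90×0.191 = 17.19, 90×0.156 = 14.04.
χ² = (16−22.59)²/22.59 + (2−25.11)²/25.11 + (20−11.07)²/11.07 + (28−17.19)²/17.19 + (24−14.04)²/14.04
   = 1.9224 + 21.2693 + 7.2037 + 6.7979 + 7.0656
Sum = 44.259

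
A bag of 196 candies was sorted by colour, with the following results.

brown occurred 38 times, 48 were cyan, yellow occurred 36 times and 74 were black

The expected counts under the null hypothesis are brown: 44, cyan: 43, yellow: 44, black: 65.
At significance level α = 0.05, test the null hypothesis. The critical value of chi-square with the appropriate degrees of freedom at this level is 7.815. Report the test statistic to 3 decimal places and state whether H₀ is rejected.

4.100; do not reject

brown: (38 − 44)²/44 = 36/44 = 0.8182
cyan: (48 − 43)²/43 = 25/43 = 0.5814
yellow: (36 − 44)²/44 = 64/44 = 1.4545
black: (74 − 65)²/65 = 81/65 = 1.2462
Sum = 4.100
df = 3. Since 4.100 < 7.815, we do not reject H₀.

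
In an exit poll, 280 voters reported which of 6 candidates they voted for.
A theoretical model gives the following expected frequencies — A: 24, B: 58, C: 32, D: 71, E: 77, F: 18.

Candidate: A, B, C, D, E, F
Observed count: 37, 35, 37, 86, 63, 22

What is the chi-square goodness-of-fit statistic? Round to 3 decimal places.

A: (37 − 24)²/24 = 169/24 = 7.0417
B: (35 − 58)²/58 = 529/58 = 9.1207
C: (37 − 32)²/32 = 25/32 = 0.7813
D: (86 − 71)²/71 = 225/71 = 3.1690
E: (63 − 77)²/77 = 196/77 = 2.5455
F: (22 − 18)²/18 = 16/18 = 0.8889
Sum = 23.547

23.547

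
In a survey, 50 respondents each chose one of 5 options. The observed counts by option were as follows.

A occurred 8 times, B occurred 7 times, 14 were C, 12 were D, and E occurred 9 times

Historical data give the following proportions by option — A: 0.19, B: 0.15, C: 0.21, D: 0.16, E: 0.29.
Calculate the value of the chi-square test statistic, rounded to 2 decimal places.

Expected counts E_i = n·p_i: 50×0.19 = 9.5, 50×0.15 = 7.5, 50×0.21 = 10.5, 50×0.16 = 8, 50×0.29 = 14.5.
χ² = (8−9.5)²/9.5 + (7−7.5)²/7.5 + (14−10.5)²/10.5 + (12−8)²/8 + (9−14.5)²/14.5
   = 0.237 + 0.033 + 1.167 + 2.000 + 2.086
Sum = 5.52

5.52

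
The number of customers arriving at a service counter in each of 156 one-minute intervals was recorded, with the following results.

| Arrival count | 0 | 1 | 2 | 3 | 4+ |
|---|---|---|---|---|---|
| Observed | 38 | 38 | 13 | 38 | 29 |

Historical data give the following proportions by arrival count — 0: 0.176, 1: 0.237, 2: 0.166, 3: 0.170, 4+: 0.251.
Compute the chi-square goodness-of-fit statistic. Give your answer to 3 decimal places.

Expected counts E_i = n·p_i: 156×0.176 = 27.456, 156×0.237 = 36.972, 156×0.166 = 25.896, 156×0.170 = 26.52, 156×0.251 = 39.156.
cat         O        E   (O−E)²/E
0          38   27.456     4.0492
1          38   36.972     0.0286
2          13   25.896     6.4221
3          38    26.52     4.9695
4+         29   39.156     2.6342
Sum = 18.104

18.104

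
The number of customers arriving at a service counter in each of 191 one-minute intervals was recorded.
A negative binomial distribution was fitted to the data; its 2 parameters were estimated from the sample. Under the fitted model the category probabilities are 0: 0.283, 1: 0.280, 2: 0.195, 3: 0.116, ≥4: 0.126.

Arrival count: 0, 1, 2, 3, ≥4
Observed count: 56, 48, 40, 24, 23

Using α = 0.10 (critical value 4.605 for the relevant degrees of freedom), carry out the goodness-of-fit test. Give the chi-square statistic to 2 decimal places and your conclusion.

1.04; do not reject

Expected counts E_i = n·p_i: 191×0.283 = 54.053, 191×0.280 = 53.48, 191×0.195 = 37.245, 191×0.116 = 22.156, 191×0.126 = 24.066.
χ² = (56−54.053)²/54.053 + (48−53.48)²/53.48 + (40−37.245)²/37.245 + (24−22.156)²/22.156 + (23−24.066)²/24.066
   = 0.070 + 0.562 + 0.204 + 0.153 + 0.047
Sum = 1.04
df = 2. Since 1.04 < 4.605, we do not reject H₀.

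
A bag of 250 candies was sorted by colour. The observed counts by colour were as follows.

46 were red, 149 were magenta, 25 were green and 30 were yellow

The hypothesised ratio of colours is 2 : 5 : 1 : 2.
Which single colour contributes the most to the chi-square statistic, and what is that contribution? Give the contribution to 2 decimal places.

Ratio total = 10. Expected counts: 250×2/10 = 50, 250×5/10 = 125, 250×1/10 = 25, 250×2/10 = 50.
red: (46 − 50)²/50 = 16/50 = 0.320
magenta: (149 − 125)²/125 = 576/125 = 4.608
green: (25 − 25)²/25 = 0/25 = 0.000
yellow: (30 − 50)²/50 = 400/50 = 8.000
The largest term is for yellow: 8.00.

yellow, 8.00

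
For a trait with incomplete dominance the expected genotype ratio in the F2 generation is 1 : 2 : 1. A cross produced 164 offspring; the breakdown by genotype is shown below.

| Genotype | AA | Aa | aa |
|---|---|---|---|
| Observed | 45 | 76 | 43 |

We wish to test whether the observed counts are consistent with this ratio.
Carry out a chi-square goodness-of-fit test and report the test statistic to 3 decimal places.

0.927

Ratio total = 4. Expected counts: 164×1/4 = 41, 164×2/4 = 82, 164×1/4 = 41.
AA: (45 − 41)²/41 = 16/41 = 0.3902
Aa: (76 − 82)²/82 = 36/82 = 0.4390
aa: (43 − 41)²/41 = 4/41 = 0.0976
Sum = 0.927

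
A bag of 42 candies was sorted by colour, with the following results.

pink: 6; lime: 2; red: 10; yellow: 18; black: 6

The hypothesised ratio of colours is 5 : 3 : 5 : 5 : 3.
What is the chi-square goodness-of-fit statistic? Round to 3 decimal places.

Ratio total = 21. Expected counts: 42×5/21 = 10, 42×3/21 = 6, 42×5/21 = 10, 42×5/21 = 10, 42×3/21 = 6.
pink: (6 − 10)²/10 = 16/10 = 1.6000
lime: (2 − 6)²/6 = 16/6 = 2.6667
red: (10 − 10)²/10 = 0/10 = 0.0000
yellow: (18 − 10)²/10 = 64/10 = 6.4000
black: (6 − 6)²/6 = 0/6 = 0.0000
Sum = 10.667

10.667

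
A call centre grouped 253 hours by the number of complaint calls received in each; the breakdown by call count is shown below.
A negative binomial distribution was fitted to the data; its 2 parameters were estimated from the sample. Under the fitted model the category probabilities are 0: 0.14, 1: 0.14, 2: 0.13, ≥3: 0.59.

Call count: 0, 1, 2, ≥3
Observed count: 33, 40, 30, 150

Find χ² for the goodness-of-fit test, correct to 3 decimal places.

1.015

Expected counts E_i = n·p_i: 253×0.14 = 35.42, 253×0.14 = 35.42, 253×0.13 = 32.89, 253×0.59 = 149.27.
χ² = (33−35.42)²/35.42 + (40−35.42)²/35.42 + (30−32.89)²/32.89 + (150−149.27)²/149.27
   = 0.1653 + 0.5922 + 0.2539 + 0.0036
Sum = 1.015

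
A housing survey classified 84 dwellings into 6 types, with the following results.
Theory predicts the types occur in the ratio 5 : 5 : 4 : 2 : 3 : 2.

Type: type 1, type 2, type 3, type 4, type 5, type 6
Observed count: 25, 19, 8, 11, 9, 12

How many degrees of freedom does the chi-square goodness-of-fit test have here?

There are k = 6 categories and no parameters were estimated from the data, so df = 6 − 1 = 5.

5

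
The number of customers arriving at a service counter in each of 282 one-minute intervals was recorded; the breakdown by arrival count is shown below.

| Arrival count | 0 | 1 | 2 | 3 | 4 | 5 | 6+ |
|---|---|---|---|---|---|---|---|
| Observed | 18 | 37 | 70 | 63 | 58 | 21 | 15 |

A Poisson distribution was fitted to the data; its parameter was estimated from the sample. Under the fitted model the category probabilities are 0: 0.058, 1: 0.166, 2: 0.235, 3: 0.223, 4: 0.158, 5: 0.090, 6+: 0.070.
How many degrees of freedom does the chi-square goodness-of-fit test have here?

There are k = 7 categories and 1 parameter estimated from the data, so df = 7 − 1 − 1 = 5.

5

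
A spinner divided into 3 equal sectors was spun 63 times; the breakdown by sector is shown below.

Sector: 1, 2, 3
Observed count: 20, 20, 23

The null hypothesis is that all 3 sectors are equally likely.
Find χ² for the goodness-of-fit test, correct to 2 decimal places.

Expected count for each of the 3 categories: 63/3 = 21.
1: (20 − 21)²/21 = 1/21 = 0.048
2: (20 − 21)²/21 = 1/21 = 0.048
3: (23 − 21)²/21 = 4/21 = 0.190
Sum = 0.29

0.29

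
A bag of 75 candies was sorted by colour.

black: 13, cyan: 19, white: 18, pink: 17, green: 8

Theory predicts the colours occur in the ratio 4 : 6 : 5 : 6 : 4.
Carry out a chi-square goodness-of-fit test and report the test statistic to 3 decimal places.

Ratio total = 25. Expected counts: 75×4/25 = 12, 75×6/25 = 18, 75×5/25 = 15, 75×6/25 = 18, 75×4/25 = 12.
χ² = (13−12)²/12 + (19−18)²/18 + (18−15)²/15 + (17−18)²/18 + (8−12)²/12
   = 0.0833 + 0.0556 + 0.6000 + 0.0556 + 1.3333
Sum = 2.128

2.128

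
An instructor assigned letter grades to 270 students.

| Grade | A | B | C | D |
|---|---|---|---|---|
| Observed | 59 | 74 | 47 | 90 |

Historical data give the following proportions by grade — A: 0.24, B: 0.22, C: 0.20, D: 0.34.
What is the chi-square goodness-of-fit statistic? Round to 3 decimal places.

5.050

Expected counts E_i = n·p_i: 270×0.24 = 64.8, 270×0.22 = 59.4, 270×0.20 = 54, 270×0.34 = 91.8.
cat         O        E   (O−E)²/E
A          59     64.8     0.5191
B          74     59.4     3.5886
C          47       54     0.9074
D          90     91.8     0.0353
Sum = 5.050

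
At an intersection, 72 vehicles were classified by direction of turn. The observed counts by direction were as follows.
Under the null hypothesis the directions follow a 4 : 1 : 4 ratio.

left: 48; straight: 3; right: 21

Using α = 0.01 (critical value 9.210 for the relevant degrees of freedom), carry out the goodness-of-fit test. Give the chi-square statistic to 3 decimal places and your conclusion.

14.906; reject

Ratio total = 9. Expected counts: 72×4/9 = 32, 72×1/9 = 8, 72×4/9 = 32.
χ² = (48−32)²/32 + (3−8)²/8 + (21−32)²/32
   = 8.0000 + 3.1250 + 3.7813
Sum = 14.906
df = 2. Since 14.906 > 9.210, we reject H₀.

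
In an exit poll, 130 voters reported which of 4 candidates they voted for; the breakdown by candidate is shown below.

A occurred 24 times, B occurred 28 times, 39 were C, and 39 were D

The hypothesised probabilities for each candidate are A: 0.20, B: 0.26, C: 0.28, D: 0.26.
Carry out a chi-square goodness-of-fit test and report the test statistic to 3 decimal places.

2.135

Expected counts E_i = n·p_i: 130×0.20 = 26, 130×0.26 = 33.8, 130×0.28 = 36.4, 130×0.26 = 33.8.
cat         O        E   (O−E)²/E
A          24       26     0.1538
B          28     33.8     0.9953
C          39     36.4     0.1857
D          39     33.8     0.8000
Sum = 2.135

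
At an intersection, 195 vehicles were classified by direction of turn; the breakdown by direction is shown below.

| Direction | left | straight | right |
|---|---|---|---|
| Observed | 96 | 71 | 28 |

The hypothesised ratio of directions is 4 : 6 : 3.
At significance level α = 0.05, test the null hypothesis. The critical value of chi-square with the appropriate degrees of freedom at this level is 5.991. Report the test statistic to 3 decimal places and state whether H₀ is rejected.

Ratio total = 13. Expected counts: 195×4/13 = 60, 195×6/13 = 90, 195×3/13 = 45.
left: (96 − 60)²/60 = 1296/60 = 21.6000
straight: (71 − 90)²/90 = 361/90 = 4.0111
right: (28 − 45)²/45 = 289/45 = 6.4222
Sum = 32.033
df = 2. Since 32.033 > 5.991, we reject H₀.

32.033; reject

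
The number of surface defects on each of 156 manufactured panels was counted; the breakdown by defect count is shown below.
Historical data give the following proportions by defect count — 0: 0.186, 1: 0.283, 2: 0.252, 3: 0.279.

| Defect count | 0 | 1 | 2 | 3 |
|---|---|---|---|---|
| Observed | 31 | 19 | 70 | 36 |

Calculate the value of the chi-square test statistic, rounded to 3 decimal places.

Expected counts E_i = n·p_i: 156×0.186 = 29.016, 156×0.283 = 44.148, 156×0.252 = 39.312, 156×0.279 = 43.524.
cat         O        E   (O−E)²/E
0          31   29.016     0.1357
1          19   44.148    14.3250
2          70   39.312    23.9559
3          36   43.524     1.3007
Sum = 39.717

39.717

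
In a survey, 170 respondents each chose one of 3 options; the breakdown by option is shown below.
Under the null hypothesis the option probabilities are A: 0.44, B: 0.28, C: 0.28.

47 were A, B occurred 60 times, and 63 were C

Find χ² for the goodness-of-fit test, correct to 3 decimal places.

18.545

Expected counts E_i = n·p_i: 170×0.44 = 74.8, 170×0.28 = 47.6, 170×0.28 = 47.6.
cat         O        E   (O−E)²/E
A          47     74.8    10.3321
B          60     47.6     3.2303
C          63     47.6     4.9824
Sum = 18.545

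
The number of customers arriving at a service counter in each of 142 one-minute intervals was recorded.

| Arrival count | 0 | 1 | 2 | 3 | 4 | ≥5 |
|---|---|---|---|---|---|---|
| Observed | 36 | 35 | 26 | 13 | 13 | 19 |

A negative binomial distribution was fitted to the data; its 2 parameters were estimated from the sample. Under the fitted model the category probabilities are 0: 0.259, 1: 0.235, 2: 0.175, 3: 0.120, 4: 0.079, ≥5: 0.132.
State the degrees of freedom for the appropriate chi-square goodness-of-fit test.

There are k = 6 categories and 2 parameters estimated from the data, so df = 6 − 1 − 2 = 3.

3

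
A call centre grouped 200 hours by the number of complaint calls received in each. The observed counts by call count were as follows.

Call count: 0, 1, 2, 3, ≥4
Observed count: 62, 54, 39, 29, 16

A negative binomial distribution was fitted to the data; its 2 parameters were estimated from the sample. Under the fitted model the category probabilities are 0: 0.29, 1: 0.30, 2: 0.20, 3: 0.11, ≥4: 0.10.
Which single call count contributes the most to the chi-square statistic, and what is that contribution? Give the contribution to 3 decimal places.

Expected counts E_i = n·p_i: 200×0.29 = 58, 200×0.30 = 60, 200×0.20 = 40, 200×0.11 = 22, 200×0.10 = 20.
0: (62 − 58)²/58 = 16/58 = 0.2759
1: (54 − 60)²/60 = 36/60 = 0.6000
2: (39 − 40)²/40 = 1/40 = 0.0250
3: (29 − 22)²/22 = 49/22 = 2.2273
≥4: (16 − 20)²/20 = 16/20 = 0.8000
The largest term is for 3: 2.227.

3, 2.227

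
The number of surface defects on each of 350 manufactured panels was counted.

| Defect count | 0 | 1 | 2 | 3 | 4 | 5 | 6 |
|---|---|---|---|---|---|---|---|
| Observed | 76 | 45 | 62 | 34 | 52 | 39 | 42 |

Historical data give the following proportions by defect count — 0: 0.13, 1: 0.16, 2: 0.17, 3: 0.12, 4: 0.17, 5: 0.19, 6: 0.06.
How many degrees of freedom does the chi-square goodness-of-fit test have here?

6

There are k = 7 categories and no parameters were estimated from the data, so df = 7 − 1 = 6.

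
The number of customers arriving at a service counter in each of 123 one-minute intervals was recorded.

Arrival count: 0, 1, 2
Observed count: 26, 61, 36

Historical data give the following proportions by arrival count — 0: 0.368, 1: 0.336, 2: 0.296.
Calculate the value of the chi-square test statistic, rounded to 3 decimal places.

17.567

Expected counts E_i = n·p_i: 123×0.368 = 45.264, 123×0.336 = 41.328, 123×0.296 = 36.408.
cat         O        E   (O−E)²/E
0          26   45.264     8.1986
1          61   41.328     9.3638
2          36   36.408     0.0046
Sum = 17.567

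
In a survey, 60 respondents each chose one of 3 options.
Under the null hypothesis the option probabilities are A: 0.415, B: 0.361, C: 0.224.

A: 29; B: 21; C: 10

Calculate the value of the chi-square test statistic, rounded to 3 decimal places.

Expected counts E_i = n·p_i: 60×0.415 = 24.9, 60×0.361 = 21.66, 60×0.224 = 13.44.
cat         O        E   (O−E)²/E
A          29     24.9     0.6751
B          21    21.66     0.0201
C          10    13.44     0.8805
Sum = 1.576

1.576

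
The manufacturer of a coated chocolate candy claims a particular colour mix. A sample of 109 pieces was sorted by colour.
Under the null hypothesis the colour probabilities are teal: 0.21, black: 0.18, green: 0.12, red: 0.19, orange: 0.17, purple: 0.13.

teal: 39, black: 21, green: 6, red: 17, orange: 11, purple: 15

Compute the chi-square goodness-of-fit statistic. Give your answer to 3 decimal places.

Expected counts E_i = n·p_i: 109×0.21 = 22.89, 109×0.18 = 19.62, 109×0.12 = 13.08, 109×0.19 = 20.71, 109×0.17 = 18.53, 109×0.13 = 14.17.
χ² = (39−22.89)²/22.89 + (21−19.62)²/19.62 + (6−13.08)²/13.08 + (17−20.71)²/20.71 + (11−18.53)²/18.53 + (15−14.17)²/14.17
   = 11.3382 + 0.0971 + 3.8323 + 0.6646 + 3.0600 + 0.0486
Sum = 19.041

19.041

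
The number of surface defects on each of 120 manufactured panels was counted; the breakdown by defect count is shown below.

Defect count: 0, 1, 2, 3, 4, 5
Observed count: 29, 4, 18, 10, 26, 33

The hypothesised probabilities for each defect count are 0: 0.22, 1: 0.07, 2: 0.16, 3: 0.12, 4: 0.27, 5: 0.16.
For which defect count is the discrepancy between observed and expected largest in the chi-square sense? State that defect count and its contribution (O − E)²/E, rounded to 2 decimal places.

Expected counts E_i = n·p_i: 120×0.22 = 26.4, 120×0.07 = 8.4, 120×0.16 = 19.2, 120×0.12 = 14.4, 120×0.27 = 32.4, 120×0.16 = 19.2.
0: (29 − 26.4)²/26.4 = 6.76/26.4 = 0.256
1: (4 − 8.4)²/8.4 = 19.36/8.4 = 2.305
2: (18 − 19.2)²/19.2 = 1.44/19.2 = 0.075
3: (10 − 14.4)²/14.4 = 19.36/14.4 = 1.344
4: (26 − 32.4)²/32.4 = 40.96/32.4 = 1.264
5: (33 − 19.2)²/19.2 = 190.44/19.2 = 9.919
The largest term is for 5: 9.92.

5, 9.92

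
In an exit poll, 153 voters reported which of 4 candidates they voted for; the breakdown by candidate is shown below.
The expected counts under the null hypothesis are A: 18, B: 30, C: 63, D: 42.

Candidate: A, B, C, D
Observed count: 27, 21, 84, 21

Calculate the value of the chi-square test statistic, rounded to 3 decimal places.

24.700

cat         O        E   (O−E)²/E
A          27       18     4.5000
B          21       30     2.7000
C          84       63     7.0000
D          21       42    10.5000
Sum = 24.700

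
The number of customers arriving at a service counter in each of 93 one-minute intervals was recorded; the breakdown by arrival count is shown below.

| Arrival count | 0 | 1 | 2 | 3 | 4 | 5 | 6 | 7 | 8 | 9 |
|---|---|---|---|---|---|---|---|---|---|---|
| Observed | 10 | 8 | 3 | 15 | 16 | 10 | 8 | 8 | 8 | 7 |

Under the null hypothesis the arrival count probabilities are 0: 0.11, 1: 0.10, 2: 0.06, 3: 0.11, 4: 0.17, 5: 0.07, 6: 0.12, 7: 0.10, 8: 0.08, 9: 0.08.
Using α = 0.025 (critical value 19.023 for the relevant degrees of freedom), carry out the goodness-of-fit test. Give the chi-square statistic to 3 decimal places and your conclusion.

Expected counts E_i = n·p_i: 93×0.11 = 10.23, 93×0.10 = 9.3, 93×0.06 = 5.58, 93×0.11 = 10.23, 93×0.17 = 15.81, 93×0.07 = 6.51, 93×0.12 = 11.16, 93×0.10 = 9.3, 93×0.08 = 7.44, 93×0.08 = 7.44.
0: (10 − 10.23)²/10.23 = 0.0529/10.23 = 0.0052
1: (8 − 9.3)²/9.3 = 1.69/9.3 = 0.1817
2: (3 − 5.58)²/5.58 = 6.6564/5.58 = 1.1929
3: (15 − 10.23)²/10.23 = 22.7529/10.23 = 2.2241
4: (16 − 15.81)²/15.81 = 0.0361/15.81 = 0.0023
5: (10 − 6.51)²/6.51 = 12.1801/6.51 = 1.8710
6: (8 − 11.16)²/11.16 = 9.9856/11.16 = 0.8948
7: (8 − 9.3)²/9.3 = 1.69/9.3 = 0.1817
8: (8 − 7.44)²/7.44 = 0.3136/7.44 = 0.0422
9: (7 − 7.44)²/7.44 = 0.1936/7.44 = 0.0260
Sum = 6.622
df = 9. Since 6.622 < 19.023, we do not reject H₀.

6.622; do not reject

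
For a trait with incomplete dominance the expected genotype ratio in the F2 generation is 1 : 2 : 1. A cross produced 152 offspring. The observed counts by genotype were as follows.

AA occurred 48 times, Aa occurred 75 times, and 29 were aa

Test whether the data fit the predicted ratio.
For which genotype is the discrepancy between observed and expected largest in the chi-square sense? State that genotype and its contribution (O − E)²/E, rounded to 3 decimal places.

Ratio total = 4. Expected counts: 152×1/4 = 38, 152×2/4 = 76, 152×1/4 = 38.
cat         O        E   (O−E)²/E
AA         48       38     2.6316
Aa         75       76     0.0132
aa         29       38     2.1316
The largest term is for AA: 2.632.

AA, 2.632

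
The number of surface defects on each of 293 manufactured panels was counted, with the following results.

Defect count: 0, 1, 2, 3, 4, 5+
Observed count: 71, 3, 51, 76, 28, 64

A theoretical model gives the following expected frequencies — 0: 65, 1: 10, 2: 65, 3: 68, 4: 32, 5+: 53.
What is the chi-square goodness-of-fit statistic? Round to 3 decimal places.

cat         O        E   (O−E)²/E
0          71       65     0.5538
1           3       10     4.9000
2          51       65     3.0154
3          76       68     0.9412
4          28       32     0.5000
5+         64       53     2.2830
Sum = 12.193

12.193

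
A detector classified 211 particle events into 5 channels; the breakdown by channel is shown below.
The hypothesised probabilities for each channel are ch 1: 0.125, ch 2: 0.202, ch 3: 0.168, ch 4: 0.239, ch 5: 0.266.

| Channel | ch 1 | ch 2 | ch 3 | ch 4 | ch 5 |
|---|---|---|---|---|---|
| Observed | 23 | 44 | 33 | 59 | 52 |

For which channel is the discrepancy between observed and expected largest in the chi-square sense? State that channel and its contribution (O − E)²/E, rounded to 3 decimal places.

Expected counts E_i = n·p_i: 211×0.125 = 26.375, 211×0.202 = 42.622, 211×0.168 = 35.448, 211×0.239 = 50.429, 211×0.266 = 56.126.
cat         O        E   (O−E)²/E
ch 1       23   26.375     0.4319
ch 2       44   42.622     0.0446
ch 3       33   35.448     0.1691
ch 4       59   50.429     1.4567
ch 5       52   56.126     0.3033
The largest term is for ch 4: 1.457.

ch 4, 1.457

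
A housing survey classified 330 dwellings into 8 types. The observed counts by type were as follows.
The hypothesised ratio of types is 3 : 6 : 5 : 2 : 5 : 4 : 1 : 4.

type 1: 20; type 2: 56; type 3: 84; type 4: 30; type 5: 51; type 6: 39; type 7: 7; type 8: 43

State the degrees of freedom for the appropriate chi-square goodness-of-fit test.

There are k = 8 categories and no parameters were estimated from the data, so df = 8 − 1 = 7.

7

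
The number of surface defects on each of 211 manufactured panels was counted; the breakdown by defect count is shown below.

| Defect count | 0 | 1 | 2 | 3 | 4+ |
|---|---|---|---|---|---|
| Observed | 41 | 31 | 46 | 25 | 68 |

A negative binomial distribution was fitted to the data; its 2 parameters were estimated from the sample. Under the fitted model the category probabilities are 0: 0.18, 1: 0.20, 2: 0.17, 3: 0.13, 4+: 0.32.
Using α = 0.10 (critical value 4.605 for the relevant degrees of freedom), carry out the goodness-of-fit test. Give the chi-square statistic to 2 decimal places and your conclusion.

Expected counts E_i = n·p_i: 211×0.18 = 37.98, 211×0.20 = 42.2, 211×0.17 = 35.87, 211×0.13 = 27.43, 211×0.32 = 67.52.
cat         O        E   (O−E)²/E
0          41    37.98      0.240
1          31     42.2      2.973
2          46    35.87      2.861
3          25    27.43      0.215
4+         68    67.52      0.003
Sum = 6.29
df = 2. Since 6.29 > 4.605, we reject H₀.

6.29; reject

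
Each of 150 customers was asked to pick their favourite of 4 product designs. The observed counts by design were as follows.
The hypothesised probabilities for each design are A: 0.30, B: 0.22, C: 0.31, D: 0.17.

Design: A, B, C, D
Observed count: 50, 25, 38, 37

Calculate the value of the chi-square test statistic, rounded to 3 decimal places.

Expected counts E_i = n·p_i: 150×0.30 = 45, 150×0.22 = 33, 150×0.31 = 46.5, 150×0.17 = 25.5.
A: (50 − 45)²/45 = 25/45 = 0.5556
B: (25 − 33)²/33 = 64/33 = 1.9394
C: (38 − 46.5)²/46.5 = 72.25/46.5 = 1.5538
D: (37 − 25.5)²/25.5 = 132.25/25.5 = 5.1863
Sum = 9.235

9.235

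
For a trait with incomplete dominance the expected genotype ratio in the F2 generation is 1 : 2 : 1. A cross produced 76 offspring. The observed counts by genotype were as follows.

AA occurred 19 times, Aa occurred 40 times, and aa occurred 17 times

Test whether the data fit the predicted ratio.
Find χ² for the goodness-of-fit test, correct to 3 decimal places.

Ratio total = 4. Expected counts: 76×1/4 = 19, 76×2/4 = 38, 76×1/4 = 19.
cat         O        E   (O−E)²/E
AA         19       19     0.0000
Aa         40       38     0.1053
aa         17       19     0.2105
Sum = 0.316

0.316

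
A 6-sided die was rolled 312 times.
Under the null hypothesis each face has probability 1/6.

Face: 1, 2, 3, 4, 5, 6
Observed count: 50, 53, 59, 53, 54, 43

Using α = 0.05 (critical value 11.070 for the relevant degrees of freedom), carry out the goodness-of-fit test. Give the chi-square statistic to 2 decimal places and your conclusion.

Under H₀ each category has probability 1/6, so each expected count is 312/6 = 52.
1: (50 − 52)²/52 = 4/52 = 0.077
2: (53 − 52)²/52 = 1/52 = 0.019
3: (59 − 52)²/52 = 49/52 = 0.942
4: (53 − 52)²/52 = 1/52 = 0.019
5: (54 − 52)²/52 = 4/52 = 0.077
6: (43 − 52)²/52 = 81/52 = 1.558
Sum = 2.69
df = 5. Since 2.69 < 11.070, we do not reject H₀.

2.69; do not reject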